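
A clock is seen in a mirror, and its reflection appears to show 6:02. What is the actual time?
Reflection across the vertical (12-6) axis maps a hand at angle A degrees to (360 - A) degrees, which sends a reading of T minutes past 12:00 to (720 - T) minutes past 12:00.
Mirror reads 6:02 = 362 minutes past 12:00.
Actual time: (720 - 362) mod 720 = 358 minutes = 5:58.

Final answer: 5:58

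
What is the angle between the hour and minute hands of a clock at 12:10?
Hour hand position: 0 x 30 + 10 x 0.5 = 5 degrees
Minute hand position: 10 x 6 = 60 degrees
Difference: |5 - 60| = 55 degrees
The angle between the hands is 55 degrees

Final answer: 55 degrees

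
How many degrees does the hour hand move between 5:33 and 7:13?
The hour hand moves 0.5 degrees per minute.
Time elapsed: 7:13 - 5:33 = 100 minutes
Angular displacement: 100 x 0.5 = 50 degrees

Final answer: 50 degrees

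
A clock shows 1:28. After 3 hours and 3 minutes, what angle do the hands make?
First find the time 3 hours and 3 minutes after 1:28.
Total minutes: 1 x 60 + 28 + 3 x 60 + 3 = 271.
271 mod 720 = 271 minutes = 4:31.
Now compute the angle at 4:31:
Hour hand: 4 x 30 + 31 x 0.5 = 135.5 degrees
Minute hand: 31 x 6 = 186 degrees
Difference: |135.5 - 186| = 50.5 degrees
The angle is 50.5 degrees

Final answer: 50.5 degrees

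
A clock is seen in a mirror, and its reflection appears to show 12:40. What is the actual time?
Reflection across the vertical (12-6) axis maps a hand at angle A degrees to (360 - A) degrees, which sends a reading of T minutes past 12:00 to (720 - T) minutes past 12:00.
Mirror reads 12:40 = 40 minutes past 12:00.
Actual time: (720 - 40) mod 720 = 680 minutes = 11:20.

Final answer: 11:20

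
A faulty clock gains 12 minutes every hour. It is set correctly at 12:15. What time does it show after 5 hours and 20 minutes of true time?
For every 60 true minutes, the faulty clock advances 60 + 12 = 72 minutes.
True elapsed: 5 hours and 20 minutes = 320 minutes.
Faulty clock advances: 320 x 72/60 = 384 minutes (drift: 64 minutes ahead).
Shown time: 12:15 + 384 minutes = 6:39.

Final answer: 6:39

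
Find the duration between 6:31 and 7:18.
From 6:31 to 7:18:
(7 x 60 + 18) - (6 x 60 + 31) = 438 - 391 = 47 minutes
= 47 minutes

Final answer: 47 minutes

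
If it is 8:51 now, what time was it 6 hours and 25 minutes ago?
Starting time: 8:51 = 531 total minutes past 12:00
Subtracting: 6 hours and 25 minutes = 385 minutes
531 - 385 = 146 minutes
= 2 hours and 26 minutes past 12:00 = 2:26

Final answer: 2:26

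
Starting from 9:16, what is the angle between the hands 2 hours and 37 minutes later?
First find the time 2 hours and 37 minutes after 9:16.
Total minutes: 9 x 60 + 16 + 2 x 60 + 37 = 713.
713 mod 720 = 713 minutes = 11:53.
Now compute the angle at 11:53:
Hour hand: 11 x 30 + 53 x 0.5 = 356.5 degrees
Minute hand: 53 x 6 = 318 degrees
Difference: |356.5 - 318| = 38.5 degrees
The angle is 38.5 degrees

Final answer: 38.5 degrees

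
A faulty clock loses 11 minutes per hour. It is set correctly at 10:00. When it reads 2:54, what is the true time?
For every 60 true minutes, the faulty clock advances 49 minutes, so 1 faulty-clock minute corresponds to 60/49 true minutes.
From 10:00 to 2:54 on the faulty dial is 294 minutes.
True elapsed: 294 x 60/49 = 360 minutes = 6 hours.
True time: 10:00 + 6 hours = 4:00.

Final answer: 4:00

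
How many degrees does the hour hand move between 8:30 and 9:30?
The hour hand moves 0.5 degrees per minute.
Time elapsed: 9:30 - 8:30 = 60 minutes
Angular displacement: 60 x 0.5 = 30 degrees

Final answer: 30 degrees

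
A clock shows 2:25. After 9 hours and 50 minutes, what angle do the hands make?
First find the time 9 hours and 50 minutes after 2:25.
Total minutes: 2 x 60 + 25 + 9 x 60 + 50 = 735.
735 mod 720 = 15 minutes = 12:15.
Now compute the angle at 12:15:
Hour hand: 0 x 30 + 15 x 0.5 = 7.5 degrees
Minute hand: 15 x 6 = 90 degrees
Difference: |7.5 - 90| = 82.5 degrees
The angle is 82.5 degrees

Final answer: 82.5 degrees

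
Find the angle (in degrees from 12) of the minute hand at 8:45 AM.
The minute hand moves 6 degrees per minute.
At 8:45: 45 x 6 = 270 degrees

Final answer: 270 degrees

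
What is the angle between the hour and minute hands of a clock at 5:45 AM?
Hour hand position: 5 x 30 + 45 x 0.5 = 172.5 degrees
Minute hand position: 45 x 6 = 270 degrees
Difference: |172.5 - 270| = 97.5 degrees
The angle between the hands is 97.5 degrees

Final answer: 97.5 degrees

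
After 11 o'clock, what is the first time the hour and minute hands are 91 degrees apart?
At t minutes past 11:00, the hour hand is at 30 x 11 + 0.5t degrees and the minute hand is at 6t degrees.
The smaller angle between them is 91 degrees when |30H - 5.5t| = 91 or |30H - 5.5t| = 269.
With H = 11, solve 30 x 11 - 5.5t = +/- target for each target:
  t = (30 x 11 - 91) / 5.5 = 43.45
  t = (30 x 11 + 91) / 5.5 = 76.55 (outside (0, 60))
  t = (30 x 11 - 269) / 5.5 = 11.09
  t = (30 x 11 + 269) / 5.5 = 108.91 (outside (0, 60))
Valid solutions in (0, 60): {11.09, 43.45} minutes.
The first occurrence is t = 11.09 minutes.
The hands form a 91-degree angle at 11.09 minutes past 11:00.

Final answer: 11.09 minutes past 11:00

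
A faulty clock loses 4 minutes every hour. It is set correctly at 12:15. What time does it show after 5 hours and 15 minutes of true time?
For every 60 true minutes, the faulty clock advances 60 - 4 = 56 minutes.
True elapsed: 5 hours and 15 minutes = 315 minutes.
Faulty clock advances: 315 x 56/60 = 294 minutes (drift: 21 minutes behind).
Shown time: 12:15 + 294 minutes = 5:09.

Final answer: 5:09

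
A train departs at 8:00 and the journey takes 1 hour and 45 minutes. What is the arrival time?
Starting time: 8:00
Adding 45 minutes to 0 minutes: 0 + 45 = 45 minutes
Adding 1 hour: 8 + 1 = 9
Final time: 9:45

Final answer: 9:45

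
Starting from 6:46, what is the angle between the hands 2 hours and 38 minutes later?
First find the time 2 hours and 38 minutes after 6:46.
Total minutes: 6 x 60 + 46 + 2 x 60 + 38 = 564.
564 mod 720 = 564 minutes = 9:24.
Now compute the angle at 9:24:
Hour hand: 9 x 30 + 24 x 0.5 = 282 degrees
Minute hand: 24 x 6 = 144 degrees
Difference: |282 - 144| = 138 degrees
The angle is 138 degrees

Final answer: 138 degrees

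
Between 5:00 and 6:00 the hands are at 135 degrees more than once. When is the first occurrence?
At t minutes past 5:00, the hour hand is at 30 x 5 + 0.5t degrees and the minute hand is at 6t degrees.
The smaller angle between them is 135 degrees when |30H - 5.5t| = 135 or |30H - 5.5t| = 225.
With H = 5, solve 30 x 5 - 5.5t = +/- target for each target:
  t = (30 x 5 - 135) / 5.5 = 2.73
  t = (30 x 5 + 135) / 5.5 = 51.82
  t = (30 x 5 - 225) / 5.5 = -13.64 (outside (0, 60))
  t = (30 x 5 + 225) / 5.5 = 68.18 (outside (0, 60))
Valid solutions in (0, 60): {2.73, 51.82} minutes.
The first occurrence is t = 2.73 minutes.
The hands form a 135-degree angle at 2.73 minutes past 5:00.

Final answer: 2.73 minutes past 5:00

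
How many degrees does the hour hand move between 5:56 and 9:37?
The hour hand moves 0.5 degrees per minute.
Time elapsed: 9:37 - 5:56 = 221 minutes
Angular displacement: 221 x 0.5 = 110.5 degrees

Final answer: 110.5 degrees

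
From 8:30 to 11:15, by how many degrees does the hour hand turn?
The hour hand moves 0.5 degrees per minute.
Time elapsed: 11:15 - 8:30 = 165 minutes
Angular displacement: 165 x 0.5 = 82.5 degrees

Final answer: 82.5 degrees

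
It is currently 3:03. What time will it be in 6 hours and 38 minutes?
Starting time: 3:03
Adding 38 minutes to 3 minutes: 3 + 38 = 41 minutes
Adding 6 hours: 3 + 6 = 9
Final time: 9:41

Final answer: 9:41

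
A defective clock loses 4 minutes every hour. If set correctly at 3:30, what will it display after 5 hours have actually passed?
For every 60 true minutes, the faulty clock advances 60 - 4 = 56 minutes.
True elapsed: 5 hours = 300 minutes.
Faulty clock advances: 300 x 56/60 = 280 minutes (drift: 20 minutes behind).
Shown time: 3:30 + 280 minutes = 8:10.

Final answer: 8:10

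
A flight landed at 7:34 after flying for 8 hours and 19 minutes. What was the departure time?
Starting time: 7:34 = 454 total minutes past 12:00
Subtracting: 8 hours and 19 minutes = 499 minutes
454 - 499 = -45 (negative, add 12 hours = 720) = 675 minutes
= 11 hours and 15 minutes past 12:00 = 11:15

Final answer: 11:15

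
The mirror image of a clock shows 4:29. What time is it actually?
Reflection across the vertical (12-6) axis maps a hand at angle A degrees to (360 - A) degrees, which sends a reading of T minutes past 12:00 to (720 - T) minutes past 12:00.
Mirror reads 4:29 = 269 minutes past 12:00.
Actual time: (720 - 269) mod 720 = 451 minutes = 7:31.

Final answer: 7:31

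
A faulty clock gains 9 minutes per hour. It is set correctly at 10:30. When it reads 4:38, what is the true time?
For every 60 true minutes, the faulty clock advances 69 minutes, so 1 faulty-clock minute corresponds to 60/69 true minutes.
From 10:30 to 4:38 on the faulty dial is 368 minutes.
True elapsed: 368 x 60/69 = 320 minutes = 5 hours and 20 minutes.
True time: 10:30 + 5 hours and 20 minutes = 3:50.

Final answer: 3:50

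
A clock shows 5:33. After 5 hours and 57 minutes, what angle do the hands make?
First find the time 5 hours and 57 minutes after 5:33.
Total minutes: 5 x 60 + 33 + 5 x 60 + 57 = 690.
690 mod 720 = 690 minutes = 11:30.
Now compute the angle at 11:30:
Hour hand: 11 x 30 + 30 x 0.5 = 345 degrees
Minute hand: 30 x 6 = 180 degrees
Difference: |345 - 180| = 165 degrees
The angle is 165 degrees

Final answer: 165 degrees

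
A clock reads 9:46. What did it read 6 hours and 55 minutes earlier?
Starting time: 9:46 = 586 total minutes past 12:00
Subtracting: 6 hours and 55 minutes = 415 minutes
586 - 415 = 171 minutes
= 2 hours and 51 minutes past 12:00 = 2:51

Final answer: 2:51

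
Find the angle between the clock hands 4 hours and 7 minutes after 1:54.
First find the time 4 hours and 7 minutes after 1:54.
Total minutes: 1 x 60 + 54 + 4 x 60 + 7 = 361.
361 mod 720 = 361 minutes = 6:01.
Now compute the angle at 6:01:
Hour hand: 6 x 30 + 1 x 0.5 = 180.5 degrees
Minute hand: 1 x 6 = 6 degrees
Difference: |180.5 - 6| = 174.5 degrees
The angle is 174.5 degrees

Final answer: 174.5 degrees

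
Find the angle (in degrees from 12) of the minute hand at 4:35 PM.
The minute hand moves 6 degrees per minute.
At 4:35: 35 x 6 = 210 degrees

Final answer: 210 degrees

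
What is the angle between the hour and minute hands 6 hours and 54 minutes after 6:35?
First find the time 6 hours and 54 minutes after 6:35.
Total minutes: 6 x 60 + 35 + 6 x 60 + 54 = 809.
809 mod 720 = 89 minutes = 1:29.
Now compute the angle at 1:29:
Hour hand: 1 x 30 + 29 x 0.5 = 44.5 degrees
Minute hand: 29 x 6 = 174 degrees
Difference: |44.5 - 174| = 129.5 degrees
The angle is 129.5 degrees

Final answer: 129.5 degrees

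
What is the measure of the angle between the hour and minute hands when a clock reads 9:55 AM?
Hour hand position: 9 x 30 + 55 x 0.5 = 297.5 degrees
Minute hand position: 55 x 6 = 330 degrees
Difference: |297.5 - 330| = 32.5 degrees
The angle between the hands is 32.5 degrees

Final answer: 32.5 degrees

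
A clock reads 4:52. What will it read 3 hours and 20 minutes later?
Starting time: 4:52
Adding 20 minutes to 52 minutes: 52 + 20 = 72 minutes = 1 hour and 12 minutes
Adding 3 hours: 4 + 3 + 1 (carry) = 8
Final time: 8:12

Final answer: 8:12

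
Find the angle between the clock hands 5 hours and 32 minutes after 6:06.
First find the time 5 hours and 32 minutes after 6:06.
Total minutes: 6 x 60 + 6 + 5 x 60 + 32 = 698.
698 mod 720 = 698 minutes = 11:38.
Now compute the angle at 11:38:
Hour hand: 11 x 30 + 38 x 0.5 = 349 degrees
Minute hand: 38 x 6 = 228 degrees
Difference: |349 - 228| = 121 degrees
The angle is 121 degrees

Final answer: 121 degrees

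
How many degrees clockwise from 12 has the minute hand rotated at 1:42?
The minute hand moves 6 degrees per minute.
At 1:42: 42 x 6 = 252 degrees

Final answer: 252 degrees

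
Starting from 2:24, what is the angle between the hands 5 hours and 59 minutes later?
First find the time 5 hours and 59 minutes after 2:24.
Total minutes: 2 x 60 + 24 + 5 x 60 + 59 = 503.
503 mod 720 = 503 minutes = 8:23.
Now compute the angle at 8:23:
Hour hand: 8 x 30 + 23 x 0.5 = 251.5 degrees
Minute hand: 23 x 6 = 138 degrees
Difference: |251.5 - 138| = 113.5 degrees
The angle is 113.5 degrees

Final answer: 113.5 degrees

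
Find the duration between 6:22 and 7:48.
From 6:22 to 7:48:
(7 x 60 + 48) - (6 x 60 + 22) = 468 - 382 = 86 minutes
= 1 hour and 26 minutes

Final answer: 1 hour and 26 minutes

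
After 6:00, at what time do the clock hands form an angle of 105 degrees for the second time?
At t minutes past 6:00, the hour hand is at 30 x 6 + 0.5t degrees and the minute hand is at 6t degrees.
The smaller angle between them is 105 degrees when |30H - 5.5t| = 105 or |30H - 5.5t| = 255.
With H = 6, solve 30 x 6 - 5.5t = +/- target for each target:
  t = (30 x 6 - 105) / 5.5 = 13.64
  t = (30 x 6 + 105) / 5.5 = 51.82
  t = (30 x 6 - 255) / 5.5 = -13.64 (outside (0, 60))
  t = (30 x 6 + 255) / 5.5 = 79.09 (outside (0, 60))
Valid solutions in (0, 60): {13.64, 51.82} minutes.
The second occurrence is t = 51.82 minutes.
The hands form a 105-degree angle at 51.82 minutes past 6:00.

Final answer: 51.82 minutes past 6:00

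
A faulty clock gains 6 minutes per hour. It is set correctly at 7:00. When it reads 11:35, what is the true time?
For every 60 true minutes, the faulty clock advances 66 minutes, so 1 faulty-clock minute corresponds to 60/66 true minutes.
From 7:00 to 11:35 on the faulty dial is 275 minutes.
True elapsed: 275 x 60/66 = 250 minutes = 4 hours and 10 minutes.
True time: 7:00 + 4 hours and 10 minutes = 11:10.

Final answer: 11:10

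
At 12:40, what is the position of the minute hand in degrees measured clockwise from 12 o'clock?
The minute hand moves 6 degrees per minute.
At 12:40: 40 x 6 = 240 degrees

Final answer: 240 degrees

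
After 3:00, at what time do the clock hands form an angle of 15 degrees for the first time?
At t minutes past 3:00, the hour hand is at 30 x 3 + 0.5t degrees and the minute hand is at 6t degrees.
The smaller angle between them is 15 degrees when |30H - 5.5t| = 15 or |30H - 5.5t| = 345.
With H = 3, solve 30 x 3 - 5.5t = +/- target for each target:
  t = (30 x 3 - 15) / 5.5 = 13.64
  t = (30 x 3 + 15) / 5.5 = 19.09
  t = (30 x 3 - 345) / 5.5 = -46.36 (outside (0, 60))
  t = (30 x 3 + 345) / 5.5 = 79.09 (outside (0, 60))
Valid solutions in (0, 60): {13.64, 19.09} minutes.
The first occurrence is t = 13.64 minutes.
The hands form a 15-degree angle at 13.64 minutes past 3:00.

Final answer: 13.64 minutes past 3:00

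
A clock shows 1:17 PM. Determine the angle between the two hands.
Hour hand position: 1 x 30 + 17 x 0.5 = 38.5 degrees
Minute hand position: 17 x 6 = 102 degrees
Difference: |38.5 - 102| = 63.5 degrees
The angle between the hands is 63.5 degrees

Final answer: 63.5 degrees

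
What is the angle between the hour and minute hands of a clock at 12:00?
Hour hand position: 0 x 30 + 0 x 0.5 = 0 degrees
Minute hand position: 0 x 6 = 0 degrees
Difference: |0 - 0| = 0 degrees
The angle between the hands is 0 degrees

Final answer: 0 degrees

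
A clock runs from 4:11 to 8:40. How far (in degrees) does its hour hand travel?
The hour hand moves 0.5 degrees per minute.
Time elapsed: 8:40 - 4:11 = 269 minutes
Angular displacement: 269 x 0.5 = 134.5 degrees

Final answer: 134.5 degrees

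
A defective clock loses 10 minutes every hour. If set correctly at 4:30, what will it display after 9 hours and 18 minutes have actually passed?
For every 60 true minutes, the faulty clock advances 60 - 10 = 50 minutes.
True elapsed: 9 hours and 18 minutes = 558 minutes.
Faulty clock advances: 558 x 50/60 = 465 minutes (drift: 93 minutes behind).
Shown time: 4:30 + 465 minutes = 12:15.

Final answer: 12:15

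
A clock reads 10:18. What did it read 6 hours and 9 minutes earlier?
Starting time: 10:18 = 618 total minutes past 12:00
Subtracting: 6 hours and 9 minutes = 369 minutes
618 - 369 = 249 minutes
= 4 hours and 9 minutes past 12:00 = 4:09

Final answer: 4:09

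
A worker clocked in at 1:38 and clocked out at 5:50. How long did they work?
From 1:38 to 5:50:
(5 x 60 + 50) - (1 x 60 + 38) = 350 - 98 = 252 minutes
= 4 hours and 12 minutes

Final answer: 4 hours and 12 minutes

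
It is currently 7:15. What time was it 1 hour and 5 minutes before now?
Starting time: 7:15 = 435 total minutes past 12:00
Subtracting: 1 hour and 5 minutes = 65 minutes
435 - 65 = 370 minutes
= 6 hours and 10 minutes past 12:00 = 6:10

Final answer: 6:10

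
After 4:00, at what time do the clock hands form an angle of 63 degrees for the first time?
At t minutes past 4:00, the hour hand is at 30 x 4 + 0.5t degrees and the minute hand is at 6t degrees.
The smaller angle between them is 63 degrees when |30H - 5.5t| = 63 or |30H - 5.5t| = 297.
With H = 4, solve 30 x 4 - 5.5t = +/- target for each target:
  t = (30 x 4 - 63) / 5.5 = 10.36
  t = (30 x 4 + 63) / 5.5 = 33.27
  t = (30 x 4 - 297) / 5.5 = -32.18 (outside (0, 60))
  t = (30 x 4 + 297) / 5.5 = 75.82 (outside (0, 60))
Valid solutions in (0, 60): {10.36, 33.27} minutes.
The first occurrence is t = 10.36 minutes.
The hands form a 63-degree angle at 10.36 minutes past 4:00.

Final answer: 10.36 minutes past 4:00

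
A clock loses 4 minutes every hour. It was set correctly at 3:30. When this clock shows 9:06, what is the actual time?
For every 60 true minutes, the faulty clock advances 56 minutes, so 1 faulty-clock minute corresponds to 60/56 true minutes.
From 3:30 to 9:06 on the faulty dial is 336 minutes.
True elapsed: 336 x 60/56 = 360 minutes = 6 hours.
True time: 3:30 + 6 hours = 9:30.

Final answer: 9:30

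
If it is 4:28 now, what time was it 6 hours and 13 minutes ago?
Starting time: 4:28 = 268 total minutes past 12:00
Subtracting: 6 hours and 13 minutes = 373 minutes
268 - 373 = -105 (negative, add 12 hours = 720) = 615 minutes
= 10 hours and 15 minutes past 12:00 = 10:15

Final answer: 10:15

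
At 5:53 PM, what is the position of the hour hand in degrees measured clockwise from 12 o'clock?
The hour hand moves 30 degrees per hour and 0.5 degrees per minute.
At 5:53: (5) x 30 + 53 x 0.5 = 150 + 26.5 = 176.5 degrees

Final answer: 176.5 degrees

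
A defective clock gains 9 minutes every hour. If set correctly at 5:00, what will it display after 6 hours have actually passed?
For every 60 true minutes, the faulty clock advances 60 + 9 = 69 minutes.
True elapsed: 6 hours = 360 minutes.
Faulty clock advances: 360 x 69/60 = 414 minutes (drift: 54 minutes ahead).
Shown time: 5:00 + 414 minutes = 11:54.

Final answer: 11:54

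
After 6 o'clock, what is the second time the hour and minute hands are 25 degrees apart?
At t minutes past 6:00, the hour hand is at 30 x 6 + 0.5t degrees and the minute hand is at 6t degrees.
The smaller angle between them is 25 degrees when |30H - 5.5t| = 25 or |30H - 5.5t| = 335.
With H = 6, solve 30 x 6 - 5.5t = +/- target for each target:
  t = (30 x 6 - 25) / 5.5 = 28.18
  t = (30 x 6 + 25) / 5.5 = 37.27
  t = (30 x 6 - 335) / 5.5 = -28.18 (outside (0, 60))
  t = (30 x 6 + 335) / 5.5 = 93.64 (outside (0, 60))
Valid solutions in (0, 60): {28.18, 37.27} minutes.
The second occurrence is t = 37.27 minutes.
The hands form a 25-degree angle at 37.27 minutes past 6:00.

Final answer: 37.27 minutes past 6:00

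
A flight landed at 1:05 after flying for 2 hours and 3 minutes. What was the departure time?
Starting time: 1:05 = 65 total minutes past 12:00
Subtracting: 2 hours and 3 minutes = 123 minutes
65 - 123 = -58 (negative, add 12 hours = 720) = 662 minutes
= 11 hours and 2 minutes past 12:00 = 11:02

Final answer: 11:02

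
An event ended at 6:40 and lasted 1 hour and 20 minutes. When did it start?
Starting time: 6:40 = 400 total minutes past 12:00
Subtracting: 1 hour and 20 minutes = 80 minutes
400 - 80 = 320 minutes
= 5 hours and 20 minutes past 12:00 = 5:20

Final answer: 5:20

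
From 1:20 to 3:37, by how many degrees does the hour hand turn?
The hour hand moves 0.5 degrees per minute.
Time elapsed: 3:37 - 1:20 = 137 minutes
Angular displacement: 137 x 0.5 = 68.5 degrees

Final answer: 68.5 degrees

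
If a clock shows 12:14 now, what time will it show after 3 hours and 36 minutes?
Starting time: 12:14
Adding 36 minutes to 14 minutes: 14 + 36 = 50 minutes
Adding 3 hours: 12 + 3 = 15 - 12 = 3
Final time: 3:50

Final answer: 3:50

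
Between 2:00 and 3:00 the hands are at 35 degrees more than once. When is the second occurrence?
At t minutes past 2:00, the hour hand is at 30 x 2 + 0.5t degrees and the minute hand is at 6t degrees.
The smaller angle between them is 35 degrees when |30H - 5.5t| = 35 or |30H - 5.5t| = 325.
With H = 2, solve 30 x 2 - 5.5t = +/- target for each target:
  t = (30 x 2 - 35) / 5.5 = 4.55
  t = (30 x 2 + 35) / 5.5 = 17.27
  t = (30 x 2 - 325) / 5.5 = -48.18 (outside (0, 60))
  t = (30 x 2 + 325) / 5.5 = 70 (outside (0, 60))
Valid solutions in (0, 60): {4.55, 17.27} minutes.
The second occurrence is t = 17.27 minutes.
The hands form a 35-degree angle at 17.27 minutes past 2:00.

Final answer: 17.27 minutes past 2:00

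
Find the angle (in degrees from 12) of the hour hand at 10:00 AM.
The hour hand moves 30 degrees per hour and 0.5 degrees per minute.
At 10:00: (10) x 30 + 0 x 0.5 = 300 + 0 = 300 degrees

Final answer: 300 degrees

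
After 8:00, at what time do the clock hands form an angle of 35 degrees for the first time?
At t minutes past 8:00, the hour hand is at 30 x 8 + 0.5t degrees and the minute hand is at 6t degrees.
The smaller angle between them is 35 degrees when |30H - 5.5t| = 35 or |30H - 5.5t| = 325.
With H = 8, solve 30 x 8 - 5.5t = +/- target for each target:
  t = (30 x 8 - 35) / 5.5 = 37.27
  t = (30 x 8 + 35) / 5.5 = 50
  t = (30 x 8 - 325) / 5.5 = -15.45 (outside (0, 60))
  t = (30 x 8 + 325) / 5.5 = 102.73 (outside (0, 60))
Valid solutions in (0, 60): {37.27, 50} minutes.
The first occurrence is t = 37.27 minutes.
The hands form a 35-degree angle at 37.27 minutes past 8:00.

Final answer: 37.27 minutes past 8:00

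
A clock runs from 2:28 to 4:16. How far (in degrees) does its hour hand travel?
The hour hand moves 0.5 degrees per minute.
Time elapsed: 4:16 - 2:28 = 108 minutes
Angular displacement: 108 x 0.5 = 54 degrees

Final answer: 54 degrees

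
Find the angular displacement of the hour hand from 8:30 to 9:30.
The hour hand moves 0.5 degrees per minute.
Time elapsed: 9:30 - 8:30 = 60 minutes
Angular displacement: 60 x 0.5 = 30 degrees

Final answer: 30 degrees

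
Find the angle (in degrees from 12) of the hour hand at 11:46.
The hour hand moves 30 degrees per hour and 0.5 degrees per minute.
At 11:46: (11) x 30 + 46 x 0.5 = 330 + 23 = 353 degrees

Final answer: 353 degrees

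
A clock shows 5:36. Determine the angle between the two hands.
Hour hand position: 5 x 30 + 36 x 0.5 = 168 degrees
Minute hand position: 36 x 6 = 216 degrees
Difference: |168 - 216| = 48 degrees
The angle between the hands is 48 degrees

Final answer: 48 degrees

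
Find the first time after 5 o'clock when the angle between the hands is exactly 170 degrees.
At t minutes past 5:00, the hour hand is at 30 x 5 + 0.5t degrees and the minute hand is at 6t degrees.
The smaller angle between them is 170 degrees when |30H - 5.5t| = 170 or |30H - 5.5t| = 190.
With H = 5, solve 30 x 5 - 5.5t = +/- target for each target:
  t = (30 x 5 - 170) / 5.5 = -3.64 (outside (0, 60))
  t = (30 x 5 + 170) / 5.5 = 58.18
  t = (30 x 5 - 190) / 5.5 = -7.27 (outside (0, 60))
  t = (30 x 5 + 190) / 5.5 = 61.82 (outside (0, 60))
Valid solutions in (0, 60): {58.18} minutes.
The first occurrence is t = 58.18 minutes.
The hands form a 170-degree angle at 58.18 minutes past 5:00.

Final answer: 58.18 minutes past 5:00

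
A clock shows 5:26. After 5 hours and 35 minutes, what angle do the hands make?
First find the time 5 hours and 35 minutes after 5:26.
Total minutes: 5 x 60 + 26 + 5 x 60 + 35 = 661.
661 mod 720 = 661 minutes = 11:01.
Now compute the angle at 11:01:
Hour hand: 11 x 30 + 1 x 0.5 = 330.5 degrees
Minute hand: 1 x 6 = 6 degrees
Difference: |330.5 - 6| = 324.5 degrees
Smaller angle: 360 - 324.5 = 35.5 degrees

Final answer: 35.5 degrees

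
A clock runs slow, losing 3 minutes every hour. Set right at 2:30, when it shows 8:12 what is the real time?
For every 60 true minutes, the faulty clock advances 57 minutes, so 1 faulty-clock minute corresponds to 60/57 true minutes.
From 2:30 to 8:12 on the faulty dial is 342 minutes.
True elapsed: 342 x 60/57 = 360 minutes = 6 hours.
True time: 2:30 + 6 hours = 8:30.

Final answer: 8:30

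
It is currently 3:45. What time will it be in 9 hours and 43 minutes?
Starting time: 3:45
Adding 43 minutes to 45 minutes: 45 + 43 = 88 minutes = 1 hour and 28 minutes
Adding 9 hours: 3 + 9 + 1 (carry) = 13 - 12 = 1
Final time: 1:28

Final answer: 1:28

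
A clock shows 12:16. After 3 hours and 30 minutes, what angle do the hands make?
First find the time 3 hours and 30 minutes after 12:16.
Total minutes: 12 x 60 + 16 + 3 x 60 + 30 = 946.
946 mod 720 = 226 minutes = 3:46.
Now compute the angle at 3:46:
Hour hand: 3 x 30 + 46 x 0.5 = 113 degrees
Minute hand: 46 x 6 = 276 degrees
Difference: |113 - 276| = 163 degrees
The angle is 163 degrees

Final answer: 163 degrees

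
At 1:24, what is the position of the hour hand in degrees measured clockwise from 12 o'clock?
The hour hand moves 30 degrees per hour and 0.5 degrees per minute.
At 1:24: (1) x 30 + 24 x 0.5 = 30 + 12 = 42 degrees

Final answer: 42 degrees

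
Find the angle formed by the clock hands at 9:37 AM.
Hour hand position: 9 x 30 + 37 x 0.5 = 288.5 degrees
Minute hand position: 37 x 6 = 222 degrees
Difference: |288.5 - 222| = 66.5 degrees
The angle between the hands is 66.5 degrees

Final answer: 66.5 degrees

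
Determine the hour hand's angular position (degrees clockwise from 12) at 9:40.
The hour hand moves 30 degrees per hour and 0.5 degrees per minute.
At 9:40: (9) x 30 + 40 x 0.5 = 270 + 20 = 290 degrees

Final answer: 290 degrees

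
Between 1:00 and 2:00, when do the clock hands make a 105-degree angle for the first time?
At t minutes past 1:00, the hour hand is at 30 x 1 + 0.5t degrees and the minute hand is at 6t degrees.
The smaller angle between them is 105 degrees when |30H - 5.5t| = 105 or |30H - 5.5t| = 255.
With H = 1, solve 30 x 1 - 5.5t = +/- target for each target:
  t = (30 x 1 - 105) / 5.5 = -13.64 (outside (0, 60))
  t = (30 x 1 + 105) / 5.5 = 24.55
  t = (30 x 1 - 255) / 5.5 = -40.91 (outside (0, 60))
  t = (30 x 1 + 255) / 5.5 = 51.82
Valid solutions in (0, 60): {24.55, 51.82} minutes.
The first occurrence is t = 24.55 minutes.
The hands form a 105-degree angle at 24.55 minutes past 1:00.

Final answer: 24.55 minutes past 1:00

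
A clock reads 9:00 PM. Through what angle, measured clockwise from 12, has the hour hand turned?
The hour hand moves 30 degrees per hour and 0.5 degrees per minute.
At 9:00: (9) x 30 + 0 x 0.5 = 270 + 0 = 270 degrees

Final answer: 270 degrees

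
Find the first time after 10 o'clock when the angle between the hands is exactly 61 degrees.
At t minutes past 10:00, the hour hand is at 30 x 10 + 0.5t degrees and the minute hand is at 6t degrees.
The smaller angle between them is 61 degrees when |30H - 5.5t| = 61 or |30H - 5.5t| = 299.
With H = 10, solve 30 x 10 - 5.5t = +/- target for each target:
  t = (30 x 10 - 61) / 5.5 = 43.45
  t = (30 x 10 + 61) / 5.5 = 65.64 (outside (0, 60))
  t = (30 x 10 - 299) / 5.5 = 0.18
  t = (30 x 10 + 299) / 5.5 = 108.91 (outside (0, 60))
Valid solutions in (0, 60): {0.18, 43.45} minutes.
The first occurrence is t = 0.18 minutes.
The hands form a 61-degree angle at 0.18 minutes past 10:00.

Final answer: 0.18 minutes past 10:00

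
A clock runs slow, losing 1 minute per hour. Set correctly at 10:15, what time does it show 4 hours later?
For every 60 true minutes, the faulty clock advances 60 - 1 = 59 minutes.
True elapsed: 4 hours = 240 minutes.
Faulty clock advances: 240 x 59/60 = 236 minutes (drift: 4 minutes behind).
Shown time: 10:15 + 236 minutes = 2:11.

Final answer: 2:11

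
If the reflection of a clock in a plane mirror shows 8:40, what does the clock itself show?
Reflection across the vertical (12-6) axis maps a hand at angle A degrees to (360 - A) degrees, which sends a reading of T minutes past 12:00 to (720 - T) minutes past 12:00.
Mirror reads 8:40 = 520 minutes past 12:00.
Actual time: (720 - 520) mod 720 = 200 minutes = 3:20.

Final answer: 3:20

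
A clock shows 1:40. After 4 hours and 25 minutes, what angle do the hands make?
First find the time 4 hours and 25 minutes after 1:40.
Total minutes: 1 x 60 + 40 + 4 x 60 + 25 = 365.
365 mod 720 = 365 minutes = 6:05.
Now compute the angle at 6:05:
Hour hand: 6 x 30 + 5 x 0.5 = 182.5 degrees
Minute hand: 5 x 6 = 30 degrees
Difference: |182.5 - 30| = 152.5 degrees
The angle is 152.5 degrees

Final answer: 152.5 degrees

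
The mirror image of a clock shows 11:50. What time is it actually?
Reflection across the vertical (12-6) axis maps a hand at angle A degrees to (360 - A) degrees, which sends a reading of T minutes past 12:00 to (720 - T) minutes past 12:00.
Mirror reads 11:50 = 710 minutes past 12:00.
Actual time: (720 - 710) mod 720 = 10 minutes = 12:10.

Final answer: 12:10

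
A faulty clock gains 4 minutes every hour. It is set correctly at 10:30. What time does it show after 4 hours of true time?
For every 60 true minutes, the faulty clock advances 60 + 4 = 64 minutes.
True elapsed: 4 hours = 240 minutes.
Faulty clock advances: 240 x 64/60 = 256 minutes (drift: 16 minutes ahead).
Shown time: 10:30 + 256 minutes = 2:46.

Final answer: 2:46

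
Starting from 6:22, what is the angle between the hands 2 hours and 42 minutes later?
First find the time 2 hours and 42 minutes after 6:22.
Total minutes: 6 x 60 + 22 + 2 x 60 + 42 = 544.
544 mod 720 = 544 minutes = 9:04.
Now compute the angle at 9:04:
Hour hand: 9 x 30 + 4 x 0.5 = 272 degrees
Minute hand: 4 x 6 = 24 degrees
Difference: |272 - 24| = 248 degrees
Smaller angle: 360 - 248 = 112 degrees

Final answer: 112 degrees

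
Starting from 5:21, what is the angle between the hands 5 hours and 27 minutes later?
First find the time 5 hours and 27 minutes after 5:21.
Total minutes: 5 x 60 + 21 + 5 x 60 + 27 = 648.
648 mod 720 = 648 minutes = 10:48.
Now compute the angle at 10:48:
Hour hand: 10 x 30 + 48 x 0.5 = 324 degrees
Minute hand: 48 x 6 = 288 degrees
Difference: |324 - 288| = 36 degrees
The angle is 36 degrees

Final answer: 36 degrees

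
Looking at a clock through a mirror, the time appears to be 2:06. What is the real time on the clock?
Reflection across the vertical (12-6) axis maps a hand at angle A degrees to (360 - A) degrees, which sends a reading of T minutes past 12:00 to (720 - T) minutes past 12:00.
Mirror reads 2:06 = 126 minutes past 12:00.
Actual time: (720 - 126) mod 720 = 594 minutes = 9:54.

Final answer: 9:54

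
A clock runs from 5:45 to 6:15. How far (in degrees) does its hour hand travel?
The hour hand moves 0.5 degrees per minute.
Time elapsed: 6:15 - 5:45 = 30 minutes
Angular displacement: 30 x 0.5 = 15 degrees

Final answer: 15 degrees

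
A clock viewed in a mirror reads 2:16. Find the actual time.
Reflection across the vertical (12-6) axis maps a hand at angle A degrees to (360 - A) degrees, which sends a reading of T minutes past 12:00 to (720 - T) minutes past 12:00.
Mirror reads 2:16 = 136 minutes past 12:00.
Actual time: (720 - 136) mod 720 = 584 minutes = 9:44.

Final answer: 9:44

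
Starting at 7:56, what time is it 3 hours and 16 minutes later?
Starting time: 7:56
Adding 16 minutes to 56 minutes: 56 + 16 = 72 minutes = 1 hour and 12 minutes
Adding 3 hours: 7 + 3 + 1 (carry) = 11
Final time: 11:12

Final answer: 11:12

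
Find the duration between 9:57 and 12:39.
From 9:57 to 12:39:
(12 x 60 + 39) - (9 x 60 + 57) = 759 - 597 = 162 minutes
= 2 hours and 42 minutes

Final answer: 2 hours and 42 minutes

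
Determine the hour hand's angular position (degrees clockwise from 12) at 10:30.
The hour hand moves 30 degrees per hour and 0.5 degrees per minute.
At 10:30: (10) x 30 + 30 x 0.5 = 300 + 15 = 315 degrees

Final answer: 315 degrees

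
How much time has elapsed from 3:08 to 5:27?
From 3:08 to 5:27:
(5 x 60 + 27) - (3 x 60 + 8) = 327 - 188 = 139 minutes
= 2 hours and 19 minutes

Final answer: 2 hours and 19 minutes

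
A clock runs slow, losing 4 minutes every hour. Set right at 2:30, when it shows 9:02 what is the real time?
For every 60 true minutes, the faulty clock advances 56 minutes, so 1 faulty-clock minute corresponds to 60/56 true minutes.
From 2:30 to 9:02 on the faulty dial is 392 minutes.
True elapsed: 392 x 60/56 = 420 minutes = 7 hours.
True time: 2:30 + 7 hours = 9:30.

Final answer: 9:30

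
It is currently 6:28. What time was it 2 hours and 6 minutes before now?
Starting time: 6:28 = 388 total minutes past 12:00
Subtracting: 2 hours and 6 minutes = 126 minutes
388 - 126 = 262 minutes
= 4 hours and 22 minutes past 12:00 = 4:22

Final answer: 4:22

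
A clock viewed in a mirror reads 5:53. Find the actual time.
Reflection across the vertical (12-6) axis maps a hand at angle A degrees to (360 - A) degrees, which sends a reading of T minutes past 12:00 to (720 - T) minutes past 12:00.
Mirror reads 5:53 = 353 minutes past 12:00.
Actual time: (720 - 353) mod 720 = 367 minutes = 6:07.

Final answer: 6:07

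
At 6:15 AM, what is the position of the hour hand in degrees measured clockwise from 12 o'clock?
The hour hand moves 30 degrees per hour and 0.5 degrees per minute.
At 6:15: (6) x 30 + 15 x 0.5 = 180 + 7.5 = 187.5 degrees

Final answer: 187.5 degrees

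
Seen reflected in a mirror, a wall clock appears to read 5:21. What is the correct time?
Reflection across the vertical (12-6) axis maps a hand at angle A degrees to (360 - A) degrees, which sends a reading of T minutes past 12:00 to (720 - T) minutes past 12:00.
Mirror reads 5:21 = 321 minutes past 12:00.
Actual time: (720 - 321) mod 720 = 399 minutes = 6:39.

Final answer: 6:39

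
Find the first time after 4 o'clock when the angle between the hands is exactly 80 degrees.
At t minutes past 4:00, the hour hand is at 30 x 4 + 0.5t degrees and the minute hand is at 6t degrees.
The smaller angle between them is 80 degrees when |30H - 5.5t| = 80 or |30H - 5.5t| = 280.
With H = 4, solve 30 x 4 - 5.5t = +/- target for each target:
  t = (30 x 4 - 80) / 5.5 = 7.27
  t = (30 x 4 + 80) / 5.5 = 36.36
  t = (30 x 4 - 280) / 5.5 = -29.09 (outside (0, 60))
  t = (30 x 4 + 280) / 5.5 = 72.73 (outside (0, 60))
Valid solutions in (0, 60): {7.27, 36.36} minutes.
The first occurrence is t = 7.27 minutes.
The hands form a 80-degree angle at 7.27 minutes past 4:00.

Final answer: 7.27 minutes past 4:00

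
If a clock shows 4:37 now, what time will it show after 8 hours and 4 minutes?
Starting time: 4:37
Adding 4 minutes to 37 minutes: 37 + 4 = 41 minutes
Adding 8 hours: 4 + 8 = 12
Final time: 12:41

Final answer: 12:41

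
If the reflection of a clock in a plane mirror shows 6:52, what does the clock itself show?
Reflection across the vertical (12-6) axis maps a hand at angle A degrees to (360 - A) degrees, which sends a reading of T minutes past 12:00 to (720 - T) minutes past 12:00.
Mirror reads 6:52 = 412 minutes past 12:00.
Actual time: (720 - 412) mod 720 = 308 minutes = 5:08.

Final answer: 5:08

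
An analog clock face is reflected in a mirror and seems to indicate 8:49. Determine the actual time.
Reflection across the vertical (12-6) axis maps a hand at angle A degrees to (360 - A) degrees, which sends a reading of T minutes past 12:00 to (720 - T) minutes past 12:00.
Mirror reads 8:49 = 529 minutes past 12:00.
Actual time: (720 - 529) mod 720 = 191 minutes = 3:11.

Final answer: 3:11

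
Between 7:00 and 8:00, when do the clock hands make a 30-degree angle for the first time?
At t minutes past 7:00, the hour hand is at 30 x 7 + 0.5t degrees and the minute hand is at 6t degrees.
The smaller angle between them is 30 degrees when |30H - 5.5t| = 30 or |30H - 5.5t| = 330.
With H = 7, solve 30 x 7 - 5.5t = +/- target for each target:
  t = (30 x 7 - 30) / 5.5 = 32.73
  t = (30 x 7 + 30) / 5.5 = 43.64
  t = (30 x 7 - 330) / 5.5 = -21.82 (outside (0, 60))
  t = (30 x 7 + 330) / 5.5 = 98.18 (outside (0, 60))
Valid solutions in (0, 60): {32.73, 43.64} minutes.
The first occurrence is t = 32.73 minutes.
The hands form a 30-degree angle at 32.73 minutes past 7:00.

Final answer: 32.73 minutes past 7:00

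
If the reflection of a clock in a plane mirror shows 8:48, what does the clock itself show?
Reflection across the vertical (12-6) axis maps a hand at angle A degrees to (360 - A) degrees, which sends a reading of T minutes past 12:00 to (720 - T) minutes past 12:00.
Mirror reads 8:48 = 528 minutes past 12:00.
Actual time: (720 - 528) mod 720 = 192 minutes = 3:12.

Final answer: 3:12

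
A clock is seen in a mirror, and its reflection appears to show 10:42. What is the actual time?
Reflection across the vertical (12-6) axis maps a hand at angle A degrees to (360 - A) degrees, which sends a reading of T minutes past 12:00 to (720 - T) minutes past 12:00.
Mirror reads 10:42 = 642 minutes past 12:00.
Actual time: (720 - 642) mod 720 = 78 minutes = 1:18.

Final answer: 1:18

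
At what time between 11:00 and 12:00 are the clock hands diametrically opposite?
For hands to be 180 degrees apart: |30H - 5.5t| = 180
With H = 11: t = (30 x 11 + 180)/5.5 = 92.73 or t = (30 x 11 - 180)/5.5 = 27.27
First valid solution (0 < t < 60): t = 27.27 minutes
The hands are opposite at 27.27 minutes past 11:00.

Final answer: 27.27 minutes past 11:00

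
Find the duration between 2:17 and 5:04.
From 2:17 to 5:04:
(5 x 60 + 4) - (2 x 60 + 17) = 304 - 137 = 167 minutes
= 2 hours and 47 minutes

Final answer: 2 hours and 47 minutes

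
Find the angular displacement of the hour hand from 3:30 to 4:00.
The hour hand moves 0.5 degrees per minute.
Time elapsed: 4:00 - 3:30 = 30 minutes
Angular displacement: 30 x 0.5 = 15 degrees

Final answer: 15 degrees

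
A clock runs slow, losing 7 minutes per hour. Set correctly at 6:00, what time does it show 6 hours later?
For every 60 true minutes, the faulty clock advances 60 - 7 = 53 minutes.
True elapsed: 6 hours = 360 minutes.
Faulty clock advances: 360 x 53/60 = 318 minutes (drift: 42 minutes behind).
Shown time: 6:00 + 318 minutes = 11:18.

Final answer: 11:18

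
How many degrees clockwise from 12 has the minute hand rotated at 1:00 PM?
The minute hand moves 6 degrees per minute.
At 1:00: 0 x 6 = 0 degrees

Final answer: 0 degrees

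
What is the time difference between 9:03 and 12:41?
From 9:03 to 12:41:
(12 x 60 + 41) - (9 x 60 + 3) = 761 - 543 = 218 minutes
= 3 hours and 38 minutes

Final answer: 3 hours and 38 minutes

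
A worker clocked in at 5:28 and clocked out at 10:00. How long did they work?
From 5:28 to 10:00:
(10 x 60 + 0) - (5 x 60 + 28) = 600 - 328 = 272 minutes
= 4 hours and 32 minutes

Final answer: 4 hours and 32 minutes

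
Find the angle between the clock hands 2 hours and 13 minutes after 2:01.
First find the time 2 hours and 13 minutes after 2:01.
Total minutes: 2 x 60 + 1 + 2 x 60 + 13 = 254.
254 mod 720 = 254 minutes = 4:14.
Now compute the angle at 4:14:
Hour hand: 4 x 30 + 14 x 0.5 = 127 degrees
Minute hand: 14 x 6 = 84 degrees
Difference: |127 - 84| = 43 degrees
The angle is 43 degrees

Final answer: 43 degrees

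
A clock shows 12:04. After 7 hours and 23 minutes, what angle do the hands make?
First find the time 7 hours and 23 minutes after 12:04.
Total minutes: 12 x 60 + 4 + 7 x 60 + 23 = 1167.
1167 mod 720 = 447 minutes = 7:27.
Now compute the angle at 7:27:
Hour hand: 7 x 30 + 27 x 0.5 = 223.5 degrees
Minute hand: 27 x 6 = 162 degrees
Difference: |223.5 - 162| = 61.5 degrees
The angle is 61.5 degrees

Final answer: 61.5 degrees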